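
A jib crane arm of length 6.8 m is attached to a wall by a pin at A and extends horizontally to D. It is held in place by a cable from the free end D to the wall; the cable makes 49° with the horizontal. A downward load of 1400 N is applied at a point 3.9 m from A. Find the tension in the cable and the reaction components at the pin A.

T = 1064 N, A_x = 698.0 N, A_y = 597.1 N

ΣM about A: T·sin49°·6.8 − 1400·3.9 = 0 → T = 5460/(6.8·0.75471) = 1063.91 ≈ 1064 N.
ΣF_x = 0: A_x − T·cos49° = 0 → A_x = 1063.91 × 0.656059 = 698.0 N.
ΣF_y = 0: A_y + T·sin49° − 1400 = 0 → A_y = 1400 − 1063.91 × 0.75471 = 597.1 N.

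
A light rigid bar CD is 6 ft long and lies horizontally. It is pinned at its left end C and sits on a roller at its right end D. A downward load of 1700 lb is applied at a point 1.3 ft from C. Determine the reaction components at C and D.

C_x = 0, C_y = 1332 lb, D_y = 368.3 lb

Taking moments about C: D_y·6 − 1700·1.3 = 0 → D_y = 2210/6 = 368.333 ≈ 368.3 lb.
ΣF_y = 0: C_y + 368.333 − 1700 = 0 → C_y = 1332 lb.
ΣF_x = 0: no horizontal applied forces, so C_x = 0.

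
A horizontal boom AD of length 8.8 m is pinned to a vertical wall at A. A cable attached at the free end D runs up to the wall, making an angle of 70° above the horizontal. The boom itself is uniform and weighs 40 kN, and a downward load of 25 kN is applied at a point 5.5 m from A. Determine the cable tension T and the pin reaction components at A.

T = 37.91 kN, A_x = 12.97 kN, A_y = 29.38 kN

ΣM about A: T·sin70°·8.8 − 40·4.4 − 25·5.5 = 0 → T = 313.5/(8.8·0.939693) = 37.9113 ≈ 37.91 kN.
ΣF_x = 0: A_x − T·cos70° = 0 → A_x = 37.9113 × 0.34202 = 12.97 kN.
ΣF_y = 0: A_y + T·sin70° − 40 − 25 = 0 → A_y = 65 − 37.9113 × 0.939693 = 29.38 kN.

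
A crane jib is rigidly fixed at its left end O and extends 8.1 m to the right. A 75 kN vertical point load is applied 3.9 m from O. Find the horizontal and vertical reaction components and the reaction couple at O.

O_x = 0, O_y = 75.00 kN, M_O = 292.5 kN·m

ΣF_x = 0: O_x = 0.
ΣF_y = 0: O_y − 75 = 0 → O_y = 75.00 kN.
ΣM about O: M_O − 75·3.9 = 0 → M_O = 292.5 kN·m.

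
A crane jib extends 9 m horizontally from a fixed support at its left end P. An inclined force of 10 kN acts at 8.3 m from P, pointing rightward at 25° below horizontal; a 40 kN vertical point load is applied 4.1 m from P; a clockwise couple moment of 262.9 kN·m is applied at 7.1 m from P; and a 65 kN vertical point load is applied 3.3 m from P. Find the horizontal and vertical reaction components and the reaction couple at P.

ΣF_x = 0: P_x + 10·cos25° = 0 → P_x = -9.063 kN.
ΣF_y = 0: P_y − 10·sin25° − 40 − 65 = 0 → P_y = 109.2 kN.
ΣM about P: M_P − 10·sin25°·8.3 − 40·4.1 − 262.9 − 65·3.3 = 0 → M_P = 676.5 kN·m.

P_x = -9.063 kN, P_y = 109.2 kN, M_P = 676.5 kN·m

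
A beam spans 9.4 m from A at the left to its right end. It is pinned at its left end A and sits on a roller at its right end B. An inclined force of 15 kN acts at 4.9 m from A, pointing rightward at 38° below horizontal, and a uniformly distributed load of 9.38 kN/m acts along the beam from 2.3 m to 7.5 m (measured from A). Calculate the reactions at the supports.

A_x = -11.82 kN, A_y = 27.77 kN, B_y = 30.24 kN

Resultant of the distributed load: 9.38 × 5.2 = 48.776 kN at 4.9 m from A.
ΣM about A: B_y·9.4 − 15·sin38°·4.9 − (9.38·5.2)·4.9 = 0 → B_y = 284.254/9.4 = 30.2398 ≈ 30.24 kN.
ΣF_y = 0: A_y + 30.2398 − 15·sin38° − 9.38·5.2 = 0 → A_y = 27.77 kN.
ΣF_x = 0: A_x + 15·cos38° = 0 → A_x = -11.82 kN.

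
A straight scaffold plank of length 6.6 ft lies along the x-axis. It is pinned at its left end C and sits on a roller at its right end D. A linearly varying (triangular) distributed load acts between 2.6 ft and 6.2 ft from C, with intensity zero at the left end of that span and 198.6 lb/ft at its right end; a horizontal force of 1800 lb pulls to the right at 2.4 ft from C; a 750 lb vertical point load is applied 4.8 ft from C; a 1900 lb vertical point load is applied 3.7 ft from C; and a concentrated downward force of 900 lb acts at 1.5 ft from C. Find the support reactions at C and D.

Resultant of the triangular load: ½ × 198.6 × 3.6 = 357.48 lb, acting at 5 ft from C (one-third of the span from the peak).
Taking moments about C: D_y·6.6 − (½·198.6·3.6)·5 − 750·4.8 − 1900·3.7 − 900·1.5 = 0 → D_y = 13767.4/6.6 = 2085.97 ≈ 2086 lb.
ΣF_y = 0: C_y + 2085.97 − ½·198.6·3.6 − 750 − 1900 − 900 = 0 → C_y = 1822 lb.
ΣF_x = 0: C_x + 1800 = 0 → C_x = -1800 lb.

C_x = -1800 lb, C_y = 1822 lb, D_y = 2086 lb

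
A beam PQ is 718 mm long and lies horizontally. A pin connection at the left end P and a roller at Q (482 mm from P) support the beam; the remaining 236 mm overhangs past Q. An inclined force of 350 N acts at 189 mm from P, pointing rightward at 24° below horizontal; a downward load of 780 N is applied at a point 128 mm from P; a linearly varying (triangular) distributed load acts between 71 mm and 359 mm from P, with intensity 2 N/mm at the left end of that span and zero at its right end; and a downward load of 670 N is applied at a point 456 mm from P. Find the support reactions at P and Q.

Resultant of the triangular load: ½ × 2 × 288 = 288 N, acting at 167 mm from P (one-third of the span from the peak).
Moments about P: Q_y·482 − 350·sin24°·189 − 780·128 − (½·2·288)·167 − 670·456 = 0 → Q_y = 480362/482 = 996.602 ≈ 996.6 N.
ΣF_y = 0: P_y + 996.602 − 350·sin24° − 780 − ½·2·288 − 670 = 0 → P_y = 883.8 N.
ΣF_x = 0: P_x + 350·cos24° = 0 → P_x = -319.7 N.

P_x = -319.7 N, P_y = 883.8 N, Q_y = 996.6 N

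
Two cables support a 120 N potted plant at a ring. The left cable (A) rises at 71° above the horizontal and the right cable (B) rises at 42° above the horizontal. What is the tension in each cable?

ΣF_x = 0: −T_A·cos71° + T_B·cos42° = 0 → T_B = 0.438095·T_A.
ΣF_y = 0: T_A·sin71° + T_B·sin42° = 120.
Substitute: T_A·(0.945519 + 0.438095·0.669131) = 120 → T_A = 96.8787 ≈ 96.88 N.
Then T_B = 0.438095 × 96.8787 = 42.44 N.

T_A = 96.88 N, T_B = 42.44 N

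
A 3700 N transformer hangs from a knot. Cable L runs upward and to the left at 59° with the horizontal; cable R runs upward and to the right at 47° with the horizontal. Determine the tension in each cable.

ΣF_x = 0: −T_L·cos59° + T_R·cos47° = 0 → T_R = 0.75519·T_L.
ΣF_y = 0: T_L·sin59° + T_R·sin47° = 3700.
Substitute: T_L·(0.857167 + 0.75519·0.731354) = 3700 → T_L = 2625.08 ≈ 2625 N.
Then T_R = 0.75519 × 2625.08 = 1982 N.

T_L = 2625 N, T_R = 1982 N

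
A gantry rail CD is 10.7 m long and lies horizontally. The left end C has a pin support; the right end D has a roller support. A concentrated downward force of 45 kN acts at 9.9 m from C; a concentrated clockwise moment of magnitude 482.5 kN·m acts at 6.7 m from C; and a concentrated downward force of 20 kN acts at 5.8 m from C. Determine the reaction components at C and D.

Moments about C: D_y·10.7 − 45·9.9 − 482.5 − 20·5.8 = 0 → D_y = 1044/10.7 = 97.5701 ≈ 97.57 kN.
ΣF_y = 0: C_y + 97.5701 − 45 − 20 = 0 → C_y = -32.57 kN.
ΣF_x = 0: no horizontal applied forces, so C_x = 0.

C_x = 0, C_y = -32.57 kN, D_y = 97.57 kN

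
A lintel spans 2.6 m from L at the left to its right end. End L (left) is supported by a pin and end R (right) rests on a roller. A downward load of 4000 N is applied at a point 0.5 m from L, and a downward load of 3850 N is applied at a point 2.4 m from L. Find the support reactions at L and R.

L_x = 0, L_y = 3527 N, R_y = 4323 N

Taking moments about L: R_y·2.6 − 4000·0.5 − 3850·2.4 = 0 → R_y = 11240/2.6 = 4323.08 ≈ 4323 N.
ΣF_y = 0: L_y + 4323.08 − 4000 − 3850 = 0 → L_y = 3527 N.
ΣF_x = 0: no horizontal applied forces, so L_x = 0.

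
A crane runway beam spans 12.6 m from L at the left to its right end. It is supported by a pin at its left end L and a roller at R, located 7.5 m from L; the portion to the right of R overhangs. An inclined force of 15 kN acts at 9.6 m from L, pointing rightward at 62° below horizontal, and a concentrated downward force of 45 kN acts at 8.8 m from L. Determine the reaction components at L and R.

L_x = -7.042 kN, L_y = -11.51 kN, R_y = 69.75 kN

Taking moments about L: R_y·7.5 − 15·sin62°·9.6 − 45·8.8 = 0 → R_y = 523.144/7.5 = 69.7525 ≈ 69.75 kN.
ΣF_y = 0: L_y + 69.7525 − 15·sin62° − 45 = 0 → L_y = -11.51 kN.
ΣF_x = 0: L_x + 15·cos62° = 0 → L_x = -7.042 kN.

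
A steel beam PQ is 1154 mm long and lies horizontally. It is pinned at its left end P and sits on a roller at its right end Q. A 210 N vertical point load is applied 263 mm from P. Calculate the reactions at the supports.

Moments about P: Q_y·1154 − 210·263 = 0 → Q_y = 55230/1154 = 47.8596 ≈ 47.86 N.
ΣF_y = 0: P_y + 47.8596 − 210 = 0 → P_y = 162.1 N.
ΣF_x = 0: no horizontal applied forces, so P_x = 0.

P_x = 0, P_y = 162.1 N, Q_y = 47.86 N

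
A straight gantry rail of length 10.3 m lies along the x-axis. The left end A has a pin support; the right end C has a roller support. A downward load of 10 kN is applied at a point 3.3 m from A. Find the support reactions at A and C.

A_x = 0, A_y = 6.796 kN, C_y = 3.204 kN

ΣM about A: C_y·10.3 − 10·3.3 = 0 → C_y = 33/10.3 = 3.20388 ≈ 3.204 kN.
ΣF_y = 0: A_y + 3.20388 − 10 = 0 → A_y = 6.796 kN.
ΣF_x = 0: no horizontal applied forces, so A_x = 0.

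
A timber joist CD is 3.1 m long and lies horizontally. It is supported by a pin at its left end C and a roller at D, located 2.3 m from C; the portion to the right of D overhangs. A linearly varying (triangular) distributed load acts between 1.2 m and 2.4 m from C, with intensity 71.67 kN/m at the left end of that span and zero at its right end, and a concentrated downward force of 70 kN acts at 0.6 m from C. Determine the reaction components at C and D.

C_x = 0, C_y = 64.83 kN, D_y = 48.18 kN

Resultant of the triangular load: ½ × 71.67 × 1.2 = 43.002 kN, acting at 1.6 m from C (one-third of the span from the peak).
Taking moments about C: D_y·2.3 − (½·71.67·1.2)·1.6 − 70·0.6 = 0 → D_y = 110.8032/2.3 = 48.1753 ≈ 48.18 kN.
ΣF_y = 0: C_y + 48.1753 − ½·71.67·1.2 − 70 = 0 → C_y = 64.83 kN.
ΣF_x = 0: no horizontal applied forces, so C_x = 0.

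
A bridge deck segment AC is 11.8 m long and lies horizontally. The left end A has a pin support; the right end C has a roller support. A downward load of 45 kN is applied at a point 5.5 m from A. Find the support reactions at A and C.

A_x = 0, A_y = 24.03 kN, C_y = 20.97 kN

Moments about A: C_y·11.8 − 45·5.5 = 0 → C_y = 247.5/11.8 = 20.9746 ≈ 20.97 kN.
ΣF_y = 0: A_y + 20.9746 − 45 = 0 → A_y = 24.03 kN.
ΣF_x = 0: no horizontal applied forces, so A_x = 0.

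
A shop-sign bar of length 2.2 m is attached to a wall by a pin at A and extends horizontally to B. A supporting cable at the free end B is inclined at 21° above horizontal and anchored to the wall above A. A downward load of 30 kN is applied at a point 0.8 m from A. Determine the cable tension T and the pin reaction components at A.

ΣM about A: T·sin21°·2.2 − 30·0.8 = 0 → T = 24/(2.2·0.358368) = 30.441 ≈ 30.44 kN.
ΣF_x = 0: A_x − T·cos21° = 0 → A_x = 30.441 × 0.93358 = 28.42 kN.
ΣF_y = 0: A_y + T·sin21° − 30 = 0 → A_y = 30 − 30.441 × 0.358368 = 19.09 kN.

T = 30.44 kN, A_x = 28.42 kN, A_y = 19.09 kN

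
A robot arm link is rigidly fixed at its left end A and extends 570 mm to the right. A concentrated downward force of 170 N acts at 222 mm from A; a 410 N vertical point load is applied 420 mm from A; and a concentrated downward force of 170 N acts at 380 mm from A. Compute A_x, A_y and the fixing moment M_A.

ΣF_x = 0: A_x = 0.
ΣF_y = 0: A_y − 170 − 410 − 170 = 0 → A_y = 750.0 N.
ΣM about A: M_A − 170·222 − 410·420 − 170·380 = 0 → M_A = 274500 N·mm.

A_x = 0, A_y = 750.0 N, M_A = 274500 N·mm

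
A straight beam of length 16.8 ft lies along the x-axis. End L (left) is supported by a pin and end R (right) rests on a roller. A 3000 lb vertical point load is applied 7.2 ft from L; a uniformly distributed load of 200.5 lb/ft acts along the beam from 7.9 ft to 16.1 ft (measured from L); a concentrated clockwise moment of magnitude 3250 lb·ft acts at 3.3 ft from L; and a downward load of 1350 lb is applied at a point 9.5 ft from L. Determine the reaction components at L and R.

Resultant of the distributed load: 200.5 × 8.2 = 1644.1 lb at 12 ft from L.
Taking moments about L: R_y·16.8 − 3000·7.2 − (200.5·8.2)·12 − 3250 − 1350·9.5 = 0 → R_y = 57404.2/16.8 = 3416.92 ≈ 3417 lb.
ΣF_y = 0: L_y + 3416.92 − 3000 − 200.5·8.2 − 1350 = 0 → L_y = 2577 lb.
ΣF_x = 0: no horizontal applied forces, so L_x = 0.

L_x = 0, L_y = 2577 lb, R_y = 3417 lb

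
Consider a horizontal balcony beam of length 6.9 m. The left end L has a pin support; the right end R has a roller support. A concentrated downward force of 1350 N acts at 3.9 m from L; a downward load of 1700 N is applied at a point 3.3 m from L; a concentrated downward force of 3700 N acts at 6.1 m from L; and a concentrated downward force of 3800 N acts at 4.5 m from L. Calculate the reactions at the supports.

Taking moments about L: R_y·6.9 − 1350·3.9 − 1700·3.3 − 3700·6.1 − 3800·4.5 = 0 → R_y = 50545/6.9 = 7325.36 ≈ 7325 N.
ΣF_y = 0: L_y + 7325.36 − 1350 − 1700 − 3700 − 3800 = 0 → L_y = 3225 N.
ΣF_x = 0: no horizontal applied forces, so L_x = 0.

L_x = 0, L_y = 3225 N, R_y = 7325 N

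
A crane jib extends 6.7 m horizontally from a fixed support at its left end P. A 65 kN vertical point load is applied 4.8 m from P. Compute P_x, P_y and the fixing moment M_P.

ΣF_x = 0: P_x = 0.
ΣF_y = 0: P_y − 65 = 0 → P_y = 65.00 kN.
ΣM about P: M_P − 65·4.8 = 0 → M_P = 312.0 kN·m.

P_x = 0, P_y = 65.00 kN, M_P = 312.0 kN·m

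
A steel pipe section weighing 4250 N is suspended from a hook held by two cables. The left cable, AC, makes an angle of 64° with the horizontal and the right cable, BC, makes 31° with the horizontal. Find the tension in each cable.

T_AC = 3657 N, T_BC = 1870 N

ΣF_x = 0: −T_AC·cos64° + T_BC·cos31° = 0 → T_BC = 0.511418·T_AC.
ΣF_y = 0: T_AC·sin64° + T_BC·sin31° = 4250.
Substitute: T_AC·(0.898794 + 0.511418·0.515038) = 4250 → T_AC = 3656.88 ≈ 3657 N.
Then T_BC = 0.511418 × 3656.88 = 1870 N.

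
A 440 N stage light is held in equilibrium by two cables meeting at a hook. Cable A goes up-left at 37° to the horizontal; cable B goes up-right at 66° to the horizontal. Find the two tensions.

ΣF_x = 0: −T_A·cos37° + T_B·cos66° = 0 → T_B = 1.96352·T_A.
ΣF_y = 0: T_A·sin37° + T_B·sin66° = 440.
Substitute: T_A·(0.601815 + 1.96352·0.913545) = 440 → T_A = 183.672 ≈ 183.7 N.
Then T_B = 1.96352 × 183.672 = 360.6 N.

T_A = 183.7 N, T_B = 360.6 N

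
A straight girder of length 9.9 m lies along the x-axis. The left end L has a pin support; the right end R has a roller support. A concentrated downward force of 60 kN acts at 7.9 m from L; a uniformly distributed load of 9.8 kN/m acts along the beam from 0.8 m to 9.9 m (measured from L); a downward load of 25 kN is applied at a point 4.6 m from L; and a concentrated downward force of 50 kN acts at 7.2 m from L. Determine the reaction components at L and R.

L_x = 0, L_y = 80.13 kN, R_y = 144.1 kN

Resultant of the distributed load: 9.8 × 9.1 = 89.18 kN at 5.35 m from L.
Moments about L: R_y·9.9 − 60·7.9 − (9.8·9.1)·5.35 − 25·4.6 − 50·7.2 = 0 → R_y = 1426.113/9.9 = 144.052 ≈ 144.1 kN.
ΣF_y = 0: L_y + 144.052 − 60 − 9.8·9.1 − 25 − 50 = 0 → L_y = 80.13 kN.
ΣF_x = 0: no horizontal applied forces, so L_x = 0.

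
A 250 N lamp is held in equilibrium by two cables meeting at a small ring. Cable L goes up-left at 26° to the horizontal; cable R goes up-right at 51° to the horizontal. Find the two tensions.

T_L = 161.5 N, T_R = 230.6 N

ΣF_x = 0: −T_L·cos26° + T_R·cos51° = 0 → T_R = 1.4282·T_L.
ΣF_y = 0: T_L·sin26° + T_R·sin51° = 250.
Substitute: T_L·(0.438371 + 1.4282·0.777146) = 250 → T_L = 161.468 ≈ 161.5 N.
Then T_R = 1.4282 × 161.468 = 230.6 N.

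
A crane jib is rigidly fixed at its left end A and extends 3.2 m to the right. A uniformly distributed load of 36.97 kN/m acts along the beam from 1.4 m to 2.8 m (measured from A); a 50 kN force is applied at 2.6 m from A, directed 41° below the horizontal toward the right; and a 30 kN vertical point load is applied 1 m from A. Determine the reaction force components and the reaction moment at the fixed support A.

Resultant of the distributed load: 36.97 × 1.4 = 51.758 kN at 2.1 m from A.
ΣF_x = 0: A_x + 50·cos41° = 0 → A_x = -37.74 kN.
ΣF_y = 0: A_y − 36.97·1.4 − 50·sin41° − 30 = 0 → A_y = 114.6 kN.
ΣM about A: M_A − (36.97·1.4)·2.1 − 50·sin41°·2.6 − 30·1 = 0 → M_A = 224.0 kN·m.

A_x = -37.74 kN, A_y = 114.6 kN, M_A = 224.0 kN·m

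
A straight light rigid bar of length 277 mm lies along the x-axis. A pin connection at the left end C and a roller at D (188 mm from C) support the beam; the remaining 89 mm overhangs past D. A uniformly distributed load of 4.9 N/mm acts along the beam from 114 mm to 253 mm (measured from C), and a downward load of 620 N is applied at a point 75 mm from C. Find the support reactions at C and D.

C_x = 0, C_y = 389.0 N, D_y = 912.1 N

Resultant of the distributed load: 4.9 × 139 = 681.1 N at 183.5 mm from C.
Taking moments about C: D_y·188 − (4.9·139)·183.5 − 620·75 = 0 → D_y = 171481.85/188 = 912.138 ≈ 912.1 N.
ΣF_y = 0: C_y + 912.138 − 4.9·139 − 620 = 0 → C_y = 389.0 N.
ΣF_x = 0: no horizontal applied forces, so C_x = 0.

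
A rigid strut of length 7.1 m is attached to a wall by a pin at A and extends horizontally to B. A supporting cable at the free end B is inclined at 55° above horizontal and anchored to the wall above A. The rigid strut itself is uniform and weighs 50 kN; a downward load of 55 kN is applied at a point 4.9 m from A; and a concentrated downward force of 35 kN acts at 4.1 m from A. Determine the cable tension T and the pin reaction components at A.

ΣM about A: T·sin55°·7.1 − 50·3.55 − 55·4.9 − 35·4.1 = 0 → T = 590.5/(7.1·0.819152) = 101.531 ≈ 101.5 kN.
ΣF_x = 0: A_x − T·cos55° = 0 → A_x = 101.531 × 0.573576 = 58.24 kN.
ΣF_y = 0: A_y + T·sin55° − 50 − 55 − 35 = 0 → A_y = 140 − 101.531 × 0.819152 = 56.83 kN.

T = 101.5 kN, A_x = 58.24 kN, A_y = 56.83 kN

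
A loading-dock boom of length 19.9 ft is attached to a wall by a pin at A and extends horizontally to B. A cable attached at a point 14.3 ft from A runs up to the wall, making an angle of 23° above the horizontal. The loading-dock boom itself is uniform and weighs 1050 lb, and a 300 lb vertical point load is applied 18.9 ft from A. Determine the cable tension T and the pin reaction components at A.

ΣM about A: T·sin23°·14.3 − 1050·9.95 − 300·18.9 = 0 → T = 16117.5/(14.3·0.390731) = 2884.59 ≈ 2885 lb.
ΣF_x = 0: A_x − T·cos23° = 0 → A_x = 2884.59 × 0.920505 = 2655 lb.
ΣF_y = 0: A_y + T·sin23° − 1050 − 300 = 0 → A_y = 1350 − 2884.59 × 0.390731 = 222.9 lb.

T = 2885 lb, A_x = 2655 lb, A_y = 222.9 lb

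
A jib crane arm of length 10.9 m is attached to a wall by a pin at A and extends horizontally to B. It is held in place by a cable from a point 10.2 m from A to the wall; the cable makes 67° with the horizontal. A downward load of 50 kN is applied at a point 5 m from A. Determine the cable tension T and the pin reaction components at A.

T = 26.63 kN, A_x = 10.40 kN, A_y = 25.49 kN

ΣM about A: T·sin67°·10.2 − 50·5 = 0 → T = 250/(10.2·0.920505) = 26.6265 ≈ 26.63 kN.
ΣF_x = 0: A_x − T·cos67° = 0 → A_x = 26.6265 × 0.390731 = 10.40 kN.
ΣF_y = 0: A_y + T·sin67° − 50 = 0 → A_y = 50 − 26.6265 × 0.920505 = 25.49 kN.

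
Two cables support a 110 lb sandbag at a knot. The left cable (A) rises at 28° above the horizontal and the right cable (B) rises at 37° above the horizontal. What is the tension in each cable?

ΣF_x = 0: −T_A·cos28° + T_B·cos37° = 0 → T_B = 1.10557·T_A.
ΣF_y = 0: T_A·sin28° + T_B·sin37° = 110.
Substitute: T_A·(0.469472 + 1.10557·0.601815) = 110 → T_A = 96.9316 ≈ 96.93 lb.
Then T_B = 1.10557 × 96.9316 = 107.2 lb.

T_A = 96.93 lb, T_B = 107.2 lb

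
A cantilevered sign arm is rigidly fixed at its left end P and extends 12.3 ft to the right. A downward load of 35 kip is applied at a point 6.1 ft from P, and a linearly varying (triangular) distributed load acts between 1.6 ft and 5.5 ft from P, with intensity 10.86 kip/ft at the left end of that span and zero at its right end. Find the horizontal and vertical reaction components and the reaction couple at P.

P_x = 0, P_y = 56.18 kip, M_P = 274.9 kip·ft

Resultant of the triangular load: ½ × 10.86 × 3.9 = 21.177 kip, acting at 2.9 ft from P (one-third of the span from the peak).
ΣF_x = 0: P_x = 0.
ΣF_y = 0: P_y − 35 − ½·10.86·3.9 = 0 → P_y = 56.18 kip.
ΣM about P: M_P − 35·6.1 − (½·10.86·3.9)·2.9 = 0 → M_P = 274.9 kip·ft.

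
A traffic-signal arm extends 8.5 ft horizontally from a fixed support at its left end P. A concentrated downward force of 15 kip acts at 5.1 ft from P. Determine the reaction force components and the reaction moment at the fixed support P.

ΣF_x = 0: P_x = 0.
ΣF_y = 0: P_y − 15 = 0 → P_y = 15.00 kip.
ΣM about P: M_P − 15·5.1 = 0 → M_P = 76.50 kip·ft.

P_x = 0, P_y = 15.00 kip, M_P = 76.50 kip·ft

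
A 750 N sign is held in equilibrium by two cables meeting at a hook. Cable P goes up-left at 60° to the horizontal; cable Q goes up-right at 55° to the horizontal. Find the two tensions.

T_P = 474.7 N, T_Q = 413.8 N

ΣF_x = 0: −T_P·cos60° + T_Q·cos55° = 0 → T_Q = 0.871723·T_P.
ΣF_y = 0: T_P·sin60° + T_Q·sin55° = 750.
Substitute: T_P·(0.866025 + 0.871723·0.819152) = 750 → T_P = 474.654 ≈ 474.7 N.
Then T_Q = 0.871723 × 474.654 = 413.8 N.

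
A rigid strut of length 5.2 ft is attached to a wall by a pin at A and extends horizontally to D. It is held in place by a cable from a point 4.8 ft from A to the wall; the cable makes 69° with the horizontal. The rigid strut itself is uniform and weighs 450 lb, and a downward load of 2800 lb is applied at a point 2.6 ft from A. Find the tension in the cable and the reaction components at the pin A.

T = 1886 lb, A_x = 675.8 lb, A_y = 1490 lb

ΣM about A: T·sin69°·4.8 − 450·2.6 − 2800·2.6 = 0 → T = 8450/(4.8·0.93358) = 1885.66 ≈ 1886 lb.
ΣF_x = 0: A_x − T·cos69° = 0 → A_x = 1885.66 × 0.358368 = 675.8 lb.
ΣF_y = 0: A_y + T·sin69° − 450 − 2800 = 0 → A_y = 3250 − 1885.66 × 0.93358 = 1490 lb.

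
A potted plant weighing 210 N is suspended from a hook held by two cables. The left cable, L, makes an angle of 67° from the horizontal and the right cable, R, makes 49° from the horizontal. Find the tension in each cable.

T_L = 153.3 N, T_R = 91.29 N

ΣF_x = 0: −T_L·cos67° + T_R·cos49° = 0 → T_R = 0.595573·T_L.
ΣF_y = 0: T_L·sin67° + T_R·sin49° = 210.
Substitute: T_L·(0.920505 + 0.595573·0.75471) = 210 → T_L = 153.286 ≈ 153.3 N.
Then T_R = 0.595573 × 153.286 = 91.29 N.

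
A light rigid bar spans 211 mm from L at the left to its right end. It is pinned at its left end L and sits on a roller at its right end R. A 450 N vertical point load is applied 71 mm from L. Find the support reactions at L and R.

L_x = 0, L_y = 298.6 N, R_y = 151.4 N

Taking moments about L: R_y·211 − 450·71 = 0 → R_y = 31950/211 = 151.422 ≈ 151.4 N.
ΣF_y = 0: L_y + 151.422 − 450 = 0 → L_y = 298.6 N.
ΣF_x = 0: no horizontal applied forces, so L_x = 0.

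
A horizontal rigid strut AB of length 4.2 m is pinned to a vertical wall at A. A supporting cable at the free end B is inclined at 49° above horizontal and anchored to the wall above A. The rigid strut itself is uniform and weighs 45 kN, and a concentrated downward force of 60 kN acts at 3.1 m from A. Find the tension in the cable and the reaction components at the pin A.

T = 88.49 kN, A_x = 58.06 kN, A_y = 38.21 kN

ΣM about A: T·sin49°·4.2 − 45·2.1 − 60·3.1 = 0 → T = 280.5/(4.2·0.75471) = 88.4919 ≈ 88.49 kN.
ΣF_x = 0: A_x − T·cos49° = 0 → A_x = 88.4919 × 0.656059 = 58.06 kN.
ΣF_y = 0: A_y + T·sin49° − 45 − 60 = 0 → A_y = 105 − 88.4919 × 0.75471 = 38.21 kN.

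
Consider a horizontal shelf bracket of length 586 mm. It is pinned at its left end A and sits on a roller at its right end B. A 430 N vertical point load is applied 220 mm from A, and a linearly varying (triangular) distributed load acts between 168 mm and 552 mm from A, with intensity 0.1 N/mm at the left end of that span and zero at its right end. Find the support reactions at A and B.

Resultant of the triangular load: ½ × 0.1 × 384 = 19.2 N, acting at 296 mm from A (one-third of the span from the peak).
ΣM about A: B_y·586 − 430·220 − (½·0.1·384)·296 = 0 → B_y = 100283.2/586 = 171.132 ≈ 171.1 N.
ΣF_y = 0: A_y + 171.132 − 430 − ½·0.1·384 = 0 → A_y = 278.1 N.
ΣF_x = 0: no horizontal applied forces, so A_x = 0.

A_x = 0, A_y = 278.1 N, B_y = 171.1 N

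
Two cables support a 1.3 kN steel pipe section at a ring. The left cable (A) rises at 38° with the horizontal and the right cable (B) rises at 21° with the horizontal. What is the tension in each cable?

T_A = 1.416 kN, T_B = 1.195 kN

ΣF_x = 0: −T_A·cos38° + T_B·cos21° = 0 → T_B = 0.844074·T_A.
ΣF_y = 0: T_A·sin38° + T_B·sin21° = 1.3.
Substitute: T_A·(0.615661 + 0.844074·0.358368) = 1.3 → T_A = 1.41589 ≈ 1.416 kN.
Then T_B = 0.844074 × 1.41589 = 1.195 kN.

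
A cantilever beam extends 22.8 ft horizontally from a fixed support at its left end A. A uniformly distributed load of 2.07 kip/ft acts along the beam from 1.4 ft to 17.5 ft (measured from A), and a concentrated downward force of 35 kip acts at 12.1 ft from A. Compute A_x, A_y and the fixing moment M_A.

A_x = 0, A_y = 68.33 kip, M_A = 738.4 kip·ft

Resultant of the distributed load: 2.07 × 16.1 = 33.327 kip at 9.45 ft from A.
ΣF_x = 0: A_x = 0.
ΣF_y = 0: A_y − 2.07·16.1 − 35 = 0 → A_y = 68.33 kip.
ΣM about A: M_A − (2.07·16.1)·9.45 − 35·12.1 = 0 → M_A = 738.4 kip·ft.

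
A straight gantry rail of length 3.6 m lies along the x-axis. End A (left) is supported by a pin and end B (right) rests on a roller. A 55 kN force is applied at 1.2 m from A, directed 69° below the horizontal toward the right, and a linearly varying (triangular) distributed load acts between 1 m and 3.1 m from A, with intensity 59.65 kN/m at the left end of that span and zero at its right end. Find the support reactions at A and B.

A_x = -19.71 kN, A_y = 67.29 kN, B_y = 46.69 kN

Resultant of the triangular load: ½ × 59.65 × 2.1 = 62.6325 kN, acting at 1.7 m from A (one-third of the span from the peak).
Moments about A: B_y·3.6 − 55·sin69°·1.2 − (½·59.65·2.1)·1.7 = 0 → B_y = 168.092/3.6 = 46.6922 ≈ 46.69 kN.
ΣF_y = 0: A_y + 46.6922 − 55·sin69° − ½·59.65·2.1 = 0 → A_y = 67.29 kN.
ΣF_x = 0: A_x + 55·cos69° = 0 → A_x = -19.71 kN.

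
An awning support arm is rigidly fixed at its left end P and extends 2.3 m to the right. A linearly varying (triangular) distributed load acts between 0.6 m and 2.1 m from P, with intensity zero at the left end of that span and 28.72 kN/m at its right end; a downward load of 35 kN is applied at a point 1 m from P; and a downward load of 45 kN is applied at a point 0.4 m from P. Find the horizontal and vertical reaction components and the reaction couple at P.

P_x = 0, P_y = 101.5 kN, M_P = 87.46 kN·m

Resultant of the triangular load: ½ × 28.72 × 1.5 = 21.54 kN, acting at 1.6 m from P (one-third of the span from the peak).
ΣF_x = 0: P_x = 0.
ΣF_y = 0: P_y − ½·28.72·1.5 − 35 − 45 = 0 → P_y = 101.5 kN.
ΣM about P: M_P − (½·28.72·1.5)·1.6 − 35·1 − 45·0.4 = 0 → M_P = 87.46 kN·m.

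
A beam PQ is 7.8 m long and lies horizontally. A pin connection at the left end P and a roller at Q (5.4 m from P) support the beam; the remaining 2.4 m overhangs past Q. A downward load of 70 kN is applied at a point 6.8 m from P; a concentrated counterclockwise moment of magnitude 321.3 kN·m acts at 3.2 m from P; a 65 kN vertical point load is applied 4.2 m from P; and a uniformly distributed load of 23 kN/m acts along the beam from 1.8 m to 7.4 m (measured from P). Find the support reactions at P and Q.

P_x = 0, P_y = 74.88 kN, Q_y = 188.9 kN

Resultant of the distributed load: 23 × 5.6 = 128.8 kN at 4.6 m from P.
Moments about P: Q_y·5.4 − 70·6.8 + 321.3 − 65·4.2 − (23·5.6)·4.6 = 0 → Q_y = 1020.18/5.4 = 188.922 ≈ 188.9 kN.
ΣF_y = 0: P_y + 188.922 − 70 − 65 − 23·5.6 = 0 → P_y = 74.88 kN.
ΣF_x = 0: no horizontal applied forces, so P_x = 0.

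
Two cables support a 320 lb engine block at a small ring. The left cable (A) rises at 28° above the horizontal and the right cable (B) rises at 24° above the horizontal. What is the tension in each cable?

ΣF_x = 0: −T_A·cos28° + T_B·cos24° = 0 → T_B = 0.966506·T_A.
ΣF_y = 0: T_A·sin28° + T_B·sin24° = 320.
Substitute: T_A·(0.469472 + 0.966506·0.406737) = 320 → T_A = 370.978 ≈ 371.0 lb.
Then T_B = 0.966506 × 370.978 = 358.6 lb.

T_A = 371.0 lb, T_B = 358.6 lb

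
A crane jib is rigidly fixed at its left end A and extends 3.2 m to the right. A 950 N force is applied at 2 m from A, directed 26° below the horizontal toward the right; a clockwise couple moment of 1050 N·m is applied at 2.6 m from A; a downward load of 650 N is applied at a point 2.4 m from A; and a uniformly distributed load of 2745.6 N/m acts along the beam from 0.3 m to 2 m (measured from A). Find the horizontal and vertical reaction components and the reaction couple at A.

A_x = -853.9 N, A_y = 5734 N, M_A = 8811 N·m

Resultant of the distributed load: 2745.6 × 1.7 = 4667.52 N at 1.15 m from A.
ΣF_x = 0: A_x + 950·cos26° = 0 → A_x = -853.9 N.
ΣF_y = 0: A_y − 950·sin26° − 650 − 2745.6·1.7 = 0 → A_y = 5734 N.
ΣM about A: M_A − 950·sin26°·2 − 1050 − 650·2.4 − (2745.6·1.7)·1.15 = 0 → M_A = 8811 N·m.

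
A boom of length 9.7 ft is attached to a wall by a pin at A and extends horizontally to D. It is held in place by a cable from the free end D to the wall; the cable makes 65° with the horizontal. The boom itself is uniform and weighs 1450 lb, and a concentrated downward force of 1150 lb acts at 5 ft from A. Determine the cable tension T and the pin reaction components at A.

ΣM about A: T·sin65°·9.7 − 1450·4.85 − 1150·5 = 0 → T = 12782.5/(9.7·0.906308) = 1454.01 ≈ 1454 lb.
ΣF_x = 0: A_x − T·cos65° = 0 → A_x = 1454.01 × 0.422618 = 614.5 lb.
ΣF_y = 0: A_y + T·sin65° − 1450 − 1150 = 0 → A_y = 2600 − 1454.01 × 0.906308 = 1282 lb.

T = 1454 lb, A_x = 614.5 lb, A_y = 1282 lb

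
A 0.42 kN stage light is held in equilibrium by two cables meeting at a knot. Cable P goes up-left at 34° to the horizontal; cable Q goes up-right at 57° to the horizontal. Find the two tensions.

ΣF_x = 0: −T_P·cos34° + T_Q·cos57° = 0 → T_Q = 1.52218·T_P.
ΣF_y = 0: T_P·sin34° + T_Q·sin57° = 0.42.
Substitute: T_P·(0.559193 + 1.52218·0.838671) = 0.42 → T_P = 0.228783 ≈ 0.2288 kN.
Then T_Q = 1.52218 × 0.228783 = 0.3482 kN.

T_P = 0.2288 kN, T_Q = 0.3482 kN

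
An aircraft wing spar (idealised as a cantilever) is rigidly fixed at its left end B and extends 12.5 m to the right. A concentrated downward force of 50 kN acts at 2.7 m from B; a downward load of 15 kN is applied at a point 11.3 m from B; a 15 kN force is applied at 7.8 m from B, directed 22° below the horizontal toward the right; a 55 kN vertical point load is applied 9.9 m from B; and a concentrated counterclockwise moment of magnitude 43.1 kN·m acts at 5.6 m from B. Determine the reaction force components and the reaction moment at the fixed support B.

ΣF_x = 0: B_x + 15·cos22° = 0 → B_x = -13.91 kN.
ΣF_y = 0: B_y − 50 − 15 − 15·sin22° − 55 = 0 → B_y = 125.6 kN.
ΣM about B: M_B − 50·2.7 − 15·11.3 − 15·sin22°·7.8 − 55·9.9 + 43.1 = 0 → M_B = 849.7 kN·m.

B_x = -13.91 kN, B_y = 125.6 kN, M_B = 849.7 kN·m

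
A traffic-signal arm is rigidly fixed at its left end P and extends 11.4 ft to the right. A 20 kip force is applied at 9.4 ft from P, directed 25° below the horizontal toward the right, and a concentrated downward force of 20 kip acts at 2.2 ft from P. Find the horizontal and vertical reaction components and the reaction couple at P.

ΣF_x = 0: P_x + 20·cos25° = 0 → P_x = -18.13 kip.
ΣF_y = 0: P_y − 20·sin25° − 20 = 0 → P_y = 28.45 kip.
ΣM about P: M_P − 20·sin25°·9.4 − 20·2.2 = 0 → M_P = 123.5 kip·ft.

P_x = -18.13 kip, P_y = 28.45 kip, M_P = 123.5 kip·ft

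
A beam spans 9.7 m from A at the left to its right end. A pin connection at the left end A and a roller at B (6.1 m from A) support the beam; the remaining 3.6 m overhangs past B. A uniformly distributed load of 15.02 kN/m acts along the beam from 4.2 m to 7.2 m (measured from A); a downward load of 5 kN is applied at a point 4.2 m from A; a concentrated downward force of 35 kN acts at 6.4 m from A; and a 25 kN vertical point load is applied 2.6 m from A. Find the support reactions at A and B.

Resultant of the distributed load: 15.02 × 3 = 45.06 kN at 5.7 m from A.
Moments about A: B_y·6.1 − (15.02·3)·5.7 − 5·4.2 − 35·6.4 − 25·2.6 = 0 → B_y = 566.842/6.1 = 92.9249 ≈ 92.92 kN.
ΣF_y = 0: A_y + 92.9249 − 15.02·3 − 5 − 35 − 25 = 0 → A_y = 17.14 kN.
ΣF_x = 0: no horizontal applied forces, so A_x = 0.

A_x = 0, A_y = 17.14 kN, B_y = 92.92 kN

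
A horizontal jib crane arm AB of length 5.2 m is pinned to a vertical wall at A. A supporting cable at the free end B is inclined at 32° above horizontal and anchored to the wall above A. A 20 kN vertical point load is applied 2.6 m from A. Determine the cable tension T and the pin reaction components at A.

ΣM about A: T·sin32°·5.2 − 20·2.6 = 0 → T = 52/(5.2·0.529919) = 18.8708 ≈ 18.87 kN.
ΣF_x = 0: A_x − T·cos32° = 0 → A_x = 18.8708 × 0.848048 = 16.00 kN.
ΣF_y = 0: A_y + T·sin32° − 20 = 0 → A_y = 20 − 18.8708 × 0.529919 = 10.00 kN.

T = 18.87 kN, A_x = 16.00 kN, A_y = 10.00 kN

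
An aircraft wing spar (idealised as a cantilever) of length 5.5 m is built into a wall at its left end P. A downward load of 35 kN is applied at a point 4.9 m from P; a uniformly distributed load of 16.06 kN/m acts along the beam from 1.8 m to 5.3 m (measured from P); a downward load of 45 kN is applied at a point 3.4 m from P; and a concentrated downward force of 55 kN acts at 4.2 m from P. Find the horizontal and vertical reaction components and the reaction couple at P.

P_x = 0, P_y = 191.2 kN, M_P = 755.0 kN·m

Resultant of the distributed load: 16.06 × 3.5 = 56.21 kN at 3.55 m from P.
ΣF_x = 0: P_x = 0.
ΣF_y = 0: P_y − 35 − 16.06·3.5 − 45 − 55 = 0 → P_y = 191.2 kN.
ΣM about P: M_P − 35·4.9 − (16.06·3.5)·3.55 − 45·3.4 − 55·4.2 = 0 → M_P = 755.0 kN·m.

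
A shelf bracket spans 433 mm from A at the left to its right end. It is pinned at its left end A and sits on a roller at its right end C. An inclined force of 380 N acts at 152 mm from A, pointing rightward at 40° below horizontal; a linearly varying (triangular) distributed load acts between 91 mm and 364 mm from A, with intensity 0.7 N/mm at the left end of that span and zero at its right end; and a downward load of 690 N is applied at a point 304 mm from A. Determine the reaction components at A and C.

Resultant of the triangular load: ½ × 0.7 × 273 = 95.55 N, acting at 182 mm from A (one-third of the span from the peak).
ΣM about A: C_y·433 − 380·sin40°·152 − (½·0.7·273)·182 − 690·304 = 0 → C_y = 264278/433 = 610.342 ≈ 610.3 N.
ΣF_y = 0: A_y + 610.342 − 380·sin40° − ½·0.7·273 − 690 = 0 → A_y = 419.5 N.
ΣF_x = 0: A_x + 380·cos40° = 0 → A_x = -291.1 N.

A_x = -291.1 N, A_y = 419.5 N, C_y = 610.3 N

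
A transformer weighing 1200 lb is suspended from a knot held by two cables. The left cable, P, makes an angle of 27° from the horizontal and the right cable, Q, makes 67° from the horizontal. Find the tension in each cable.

T_P = 470.0 lb, T_Q = 1072 lb

ΣF_x = 0: −T_P·cos27° + T_Q·cos67° = 0 → T_Q = 2.28036·T_P.
ΣF_y = 0: T_P·sin27° + T_Q·sin67° = 1200.
Substitute: T_P·(0.45399 + 2.28036·0.920505) = 1200 → T_P = 470.022 ≈ 470.0 lb.
Then T_Q = 2.28036 × 470.022 = 1072 lb.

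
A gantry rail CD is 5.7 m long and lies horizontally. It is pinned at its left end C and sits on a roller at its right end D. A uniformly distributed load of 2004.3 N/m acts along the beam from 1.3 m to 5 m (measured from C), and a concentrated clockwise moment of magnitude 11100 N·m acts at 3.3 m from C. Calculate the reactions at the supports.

C_x = 0, C_y = 1370 N, D_y = 6046 N

Resultant of the distributed load: 2004.3 × 3.7 = 7415.91 N at 3.15 m from C.
ΣM about C: D_y·5.7 − (2004.3·3.7)·3.15 − 11100 = 0 → D_y = 34460.1165/5.7 = 6045.63 ≈ 6046 N.
ΣF_y = 0: C_y + 6045.63 − 2004.3·3.7 = 0 → C_y = 1370 N.
ΣF_x = 0: no horizontal applied forces, so C_x = 0.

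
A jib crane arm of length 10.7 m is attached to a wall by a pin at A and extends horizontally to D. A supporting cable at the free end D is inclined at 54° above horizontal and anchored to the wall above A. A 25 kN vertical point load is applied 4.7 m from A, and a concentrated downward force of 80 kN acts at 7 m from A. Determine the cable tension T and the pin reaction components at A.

T = 78.27 kN, A_x = 46.00 kN, A_y = 41.68 kN

ΣM about A: T·sin54°·10.7 − 25·4.7 − 80·7 = 0 → T = 677.5/(10.7·0.809017) = 78.2651 ≈ 78.27 kN.
ΣF_x = 0: A_x − T·cos54° = 0 → A_x = 78.2651 × 0.587785 = 46.00 kN.
ΣF_y = 0: A_y + T·sin54° − 25 − 80 = 0 → A_y = 105 − 78.2651 × 0.809017 = 41.68 kN.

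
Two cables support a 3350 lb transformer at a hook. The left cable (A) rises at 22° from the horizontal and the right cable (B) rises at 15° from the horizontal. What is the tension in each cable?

ΣF_x = 0: −T_A·cos22° + T_B·cos15° = 0 → T_B = 0.959891·T_A.
ΣF_y = 0: T_A·sin22° + T_B·sin15° = 3350.
Substitute: T_A·(0.374607 + 0.959891·0.258819) = 3350 → T_A = 5376.82 ≈ 5377 lb.
Then T_B = 0.959891 × 5376.82 = 5161 lb.

T_A = 5377 lb, T_B = 5161 lb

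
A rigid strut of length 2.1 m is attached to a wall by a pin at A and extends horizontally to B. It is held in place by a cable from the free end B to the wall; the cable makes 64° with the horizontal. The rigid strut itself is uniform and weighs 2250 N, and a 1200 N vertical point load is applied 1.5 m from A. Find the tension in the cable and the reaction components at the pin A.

T = 2205 N, A_x = 966.8 N, A_y = 1468 N

ΣM about A: T·sin64°·2.1 − 2250·1.05 − 1200·1.5 = 0 → T = 4162.5/(2.1·0.898794) = 2205.34 ≈ 2205 N.
ΣF_x = 0: A_x − T·cos64° = 0 → A_x = 2205.34 × 0.438371 = 966.8 N.
ΣF_y = 0: A_y + T·sin64° − 2250 − 1200 = 0 → A_y = 3450 − 2205.34 × 0.898794 = 1468 N.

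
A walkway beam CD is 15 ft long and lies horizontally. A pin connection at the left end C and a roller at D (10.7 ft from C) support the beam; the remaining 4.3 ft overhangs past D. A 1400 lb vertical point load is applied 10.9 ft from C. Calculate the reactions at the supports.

C_x = 0, C_y = -26.17 lb, D_y = 1426 lb

Taking moments about C: D_y·10.7 − 1400·10.9 = 0 → D_y = 15260/10.7 = 1426.17 ≈ 1426 lb.
ΣF_y = 0: C_y + 1426.17 − 1400 = 0 → C_y = -26.17 lb.
ΣF_x = 0: no horizontal applied forces, so C_x = 0.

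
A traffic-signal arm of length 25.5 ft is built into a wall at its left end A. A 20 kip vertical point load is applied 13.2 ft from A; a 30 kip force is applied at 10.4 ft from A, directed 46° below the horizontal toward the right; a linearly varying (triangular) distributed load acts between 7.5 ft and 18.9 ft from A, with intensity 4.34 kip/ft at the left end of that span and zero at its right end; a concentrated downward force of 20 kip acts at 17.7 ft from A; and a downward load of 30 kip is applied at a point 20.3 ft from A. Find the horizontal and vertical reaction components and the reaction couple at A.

A_x = -20.84 kip, A_y = 116.3 kip, M_A = 1731 kip·ft

Resultant of the triangular load: ½ × 4.34 × 11.4 = 24.738 kip, acting at 11.3 ft from A (one-third of the span from the peak).
ΣF_x = 0: A_x + 30·cos46° = 0 → A_x = -20.84 kip.
ΣF_y = 0: A_y − 20 − 30·sin46° − ½·4.34·11.4 − 20 − 30 = 0 → A_y = 116.3 kip.
ΣM about A: M_A − 20·13.2 − 30·sin46°·10.4 − (½·4.34·11.4)·11.3 − 20·17.7 − 30·20.3 = 0 → M_A = 1731 kip·ft.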